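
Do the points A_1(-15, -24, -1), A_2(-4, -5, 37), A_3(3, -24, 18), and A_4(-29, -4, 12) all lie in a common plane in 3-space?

Yes

The four points are coplanar iff the 3×3 determinant with rows A_1A_2, A_1A_3, A_1A_4 is zero.
Rows: (11, 19, 38), (18, 0, 19), (-14, 20, 13).
Expanding along the first row: (11)(-380) − (19)(500) + (38)(360) = 0.
Zero determinant ⇒ coplanar.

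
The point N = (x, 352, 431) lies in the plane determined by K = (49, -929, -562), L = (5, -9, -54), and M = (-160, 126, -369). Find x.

Coplanarity requires KL · (KM × KN) = 0.
KL = (-44, 920, 508), KM = (-209, 1055, 193); the triple product is linear in x with coefficient -358380 and constant term 37271520.
Setting it to zero: x = 104.

104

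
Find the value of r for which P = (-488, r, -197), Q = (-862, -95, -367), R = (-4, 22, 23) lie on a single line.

-44

Collinearity requires PQ × PR = 0; each component is linear in r.
The x-component gives (-390)r + (-17160) = 0, so r = -44.
The remaining components then also vanish.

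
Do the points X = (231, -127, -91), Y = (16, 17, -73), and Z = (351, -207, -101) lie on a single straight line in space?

XY = (-215, 144, 18), XZ = (120, -80, -10).
XY × XZ = (0, 10, -80).
The cross product is nonzero, so the points do not lie on one line.

No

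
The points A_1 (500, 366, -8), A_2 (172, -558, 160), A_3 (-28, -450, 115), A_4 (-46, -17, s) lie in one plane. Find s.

18

Coplanarity ⇔ det[A_1A_2; A_1A_3; A_1A_4] = 0.
Expanding, this is linear in s: (-220224)s + (3964032) = 0.
So s = 18.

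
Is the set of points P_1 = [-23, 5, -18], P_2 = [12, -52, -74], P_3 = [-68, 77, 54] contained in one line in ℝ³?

No

P_1P_2 = (35, -57, -56), P_1P_3 = (-45, 72, 72).
P_1P_2 × P_1P_3 = (-72, 0, -45).
The cross product is nonzero, so the points do not lie on one line.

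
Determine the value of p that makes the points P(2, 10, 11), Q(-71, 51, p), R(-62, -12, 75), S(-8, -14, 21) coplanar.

84

Normal to plane PRS: n = (1316, 0, 1316); plane equation n·X = 17108.
Requiring n·Q = 17108: (1316)p + (-93436) = 17108.
So p = 84.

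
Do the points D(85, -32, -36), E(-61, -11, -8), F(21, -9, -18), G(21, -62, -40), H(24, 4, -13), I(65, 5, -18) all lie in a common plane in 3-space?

Yes

The plane through D, E, F has normal n = DE × DF = (-266, 836, -2014) and equation n·P = 23142.
Checking the remaining points: n·G = 23142, n·H = 23142, n·I = 23142.
All equal 23142, so all 6 points lie in one plane.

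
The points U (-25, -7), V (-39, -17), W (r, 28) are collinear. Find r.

24

Collinearity: (W − U) must be parallel to (V − U) = (-14, -10).
Cross-multiplying the components: (r − (-25))·(-10) = (35)·(-14).
Solving gives r = 24.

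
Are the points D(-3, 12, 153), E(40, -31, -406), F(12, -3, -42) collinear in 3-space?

Yes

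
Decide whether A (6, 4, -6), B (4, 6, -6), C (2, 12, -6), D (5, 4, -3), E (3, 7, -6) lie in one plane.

No

The plane through A, B, C has normal n = AB × AC = (0, 0, -8) and equation n·P = 48.
Checking the remaining points: n·D = 24, n·E = 48.
Since n·D = 24 ≠ 48, D is off the plane and the points are not all coplanar.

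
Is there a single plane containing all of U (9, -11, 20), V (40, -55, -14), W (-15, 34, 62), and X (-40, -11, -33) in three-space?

No

With U as base: UV = (31, -44, -34), UW = (-24, 45, 42), UX = (-49, 0, -53).
UW × UX = (-2385, -3330, 2205).
UV · (UW × UX) = -2385.
Since -2385 ≠ 0, the four points are not coplanar.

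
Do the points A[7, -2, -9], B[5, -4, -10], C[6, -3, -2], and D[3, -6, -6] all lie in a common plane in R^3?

Yes

The four points are coplanar iff the 3×3 determinant with rows AB, AC, AD is zero.
Rows: (-2, -2, -1), (-1, -1, 7), (-4, -4, 3).
Expanding along the first row: (-2)(25) − (-2)(25) + (-1)(0) = 0.
Zero determinant ⇒ coplanar.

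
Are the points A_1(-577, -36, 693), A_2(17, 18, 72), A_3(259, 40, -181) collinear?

A_1A_2 = (594, 54, -621), A_1A_3 = (836, 76, -874).
Each component of A_1A_3 is 38/27 times the corresponding component of A_1A_2, so A_1A_3 = 38/27·A_1A_2 and the points are collinear.

Yes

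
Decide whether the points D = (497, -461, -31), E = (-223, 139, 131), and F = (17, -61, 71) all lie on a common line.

No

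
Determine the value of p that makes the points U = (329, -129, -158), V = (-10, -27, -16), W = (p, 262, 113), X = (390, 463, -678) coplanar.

-558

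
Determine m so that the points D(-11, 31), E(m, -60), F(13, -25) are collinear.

Collinearity: (E − D) must be parallel to (F − D) = (24, -56).
Cross-multiplying the components: (m − (-11))·(-56) = (-91)·(24).
Solving gives m = 28.

28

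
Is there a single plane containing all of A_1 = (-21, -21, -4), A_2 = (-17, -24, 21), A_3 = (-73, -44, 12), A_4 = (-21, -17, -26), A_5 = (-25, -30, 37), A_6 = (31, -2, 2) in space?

Yes

The plane through A_1, A_2, A_3 has normal n = A_1A_2 × A_1A_3 = (527, -1364, -248) and equation n·P = 18569.
Checking the remaining points: n·A_4 = 18569, n·A_5 = 18569, n·A_6 = 18569.
All equal 18569, so all 6 points lie in one plane.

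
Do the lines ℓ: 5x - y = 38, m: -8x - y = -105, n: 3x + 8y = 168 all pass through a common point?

No

Lines aᵢx + bᵢy = cᵢ with pairwise distinct directions are concurrent exactly when det[aᵢ bᵢ cᵢ] = 0.
Here the determinant is 13.
Nonzero, so no common point exists.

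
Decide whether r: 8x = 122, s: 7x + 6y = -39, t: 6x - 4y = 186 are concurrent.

No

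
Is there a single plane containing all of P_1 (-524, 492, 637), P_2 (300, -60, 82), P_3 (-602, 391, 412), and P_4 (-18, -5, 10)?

Yes

The four points are coplanar iff the 3×3 determinant with rows P_1P_2, P_1P_3, P_1P_4 is zero.
Rows: (824, -552, -555), (-78, -101, -225), (506, -497, -627).
Expanding along the first row: (824)(-48498) − (-552)(162756) + (-555)(89872) = 0.
Zero determinant ⇒ coplanar.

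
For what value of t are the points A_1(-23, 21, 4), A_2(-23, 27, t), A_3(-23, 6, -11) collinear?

10

Direction A_1A_3 = (0, -15, -15). From the y-coordinate of A_2, the parameter along the line is τ = (27 − 21)/(-15) = -2/5.
Then t = 4 + (-2/5)·(-15) = 10.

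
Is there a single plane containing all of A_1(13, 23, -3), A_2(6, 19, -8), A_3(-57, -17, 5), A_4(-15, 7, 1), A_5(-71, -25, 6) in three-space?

Yes

The plane through A_1, A_2, A_3 has normal n = A_1A_2 × A_1A_3 = (-232, 406, 0) and equation n·P = 6322.
Checking the remaining points: n·A_4 = 6322, n·A_5 = 6322.
All equal 6322, so all 5 points lie in one plane.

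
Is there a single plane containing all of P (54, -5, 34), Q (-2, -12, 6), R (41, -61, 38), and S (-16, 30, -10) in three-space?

No

With P as base: PQ = (-56, -7, -28), PR = (-13, -56, 4), PS = (-70, 35, -44).
PR × PS = (2324, -852, -4375).
PQ · (PR × PS) = -1680.
Since -1680 ≠ 0, the four points are not coplanar.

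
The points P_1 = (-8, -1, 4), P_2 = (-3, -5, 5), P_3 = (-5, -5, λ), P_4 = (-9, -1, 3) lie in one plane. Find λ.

3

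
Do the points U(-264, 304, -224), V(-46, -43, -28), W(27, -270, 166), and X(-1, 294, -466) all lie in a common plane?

No

A normal to the plane through U, V, W is n = UV × UW = (-22826, -27984, -24155).
The plane has equation n·P = 2929648. For X: n·X = 3051760.
3051760 ≠ 2929648, so X is off the plane.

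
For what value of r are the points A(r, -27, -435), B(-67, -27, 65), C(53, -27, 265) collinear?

Collinearity requires AB × AC = 0; each component is linear in r.
The y-component gives (200)r + (73400) = 0, so r = -367.
The remaining components then also vanish.

-367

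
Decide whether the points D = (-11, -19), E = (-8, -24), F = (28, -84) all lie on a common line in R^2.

Yes

DE = (3, -5), DF = (39, -65).
Twice the signed area of △DEF is (3)(-65) − (-5)(39) = 0.
The triangle is degenerate (zero area), so the points are collinear.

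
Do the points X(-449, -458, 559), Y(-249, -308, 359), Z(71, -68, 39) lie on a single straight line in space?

Yes

XY = (200, 150, -200), XZ = (520, 390, -520).
Each component of XZ is 13/5 times the corresponding component of XY, so XZ = 13/5·XY and the points are collinear.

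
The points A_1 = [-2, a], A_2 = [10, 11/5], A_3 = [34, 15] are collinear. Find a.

The three points are collinear iff det[A_1A_2; A_1A_3] = 0.
This determinant is linear in a: (24)a + (504/5) = 0, so a = -21/5.

-21/5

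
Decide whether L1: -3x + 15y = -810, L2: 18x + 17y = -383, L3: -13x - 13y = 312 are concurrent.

Yes

Lines aᵢx + bᵢy = cᵢ with pairwise distinct directions are concurrent exactly when det[aᵢ bᵢ cᵢ] = 0.
Here the determinant is 0.
It vanishes, so the lines are concurrent at (25, -49).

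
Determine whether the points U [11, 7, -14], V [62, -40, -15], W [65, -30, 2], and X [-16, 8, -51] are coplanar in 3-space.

With U as base: UV = (51, -47, -1), UW = (54, -37, 16), UX = (-27, 1, -37).
UW × UX = (1353, 1566, -945).
UV · (UW × UX) = -3654.
Since -3654 ≠ 0, the four points are not coplanar.

No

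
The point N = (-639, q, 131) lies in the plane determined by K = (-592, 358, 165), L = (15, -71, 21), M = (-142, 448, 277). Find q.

Coplanarity requires KL · (KM × KN) = 0.
KL = (607, -429, -144), KM = (450, 90, 112); the triple product is linear in q with coefficient -132784 and constant term 40764688.
Setting it to zero: q = 307.

307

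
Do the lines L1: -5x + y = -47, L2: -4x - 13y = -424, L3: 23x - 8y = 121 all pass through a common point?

Intersecting L1 and L2: solving the 2×2 system gives (x, y) = (15, 28).
Substitute into L3: (23)(15) + (-8)(28) = 121.
This equals 121, so (15, 28) lies on all three lines and they are concurrent.

Yes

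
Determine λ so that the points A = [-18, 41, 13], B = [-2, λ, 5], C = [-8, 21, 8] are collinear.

Direction AC = (10, -20, -5). From the x-coordinate of B, the parameter along the line is τ = (-2 − (-18))/10 = 8/5.
Then λ = 41 + 8/5·(-20) = 9.

9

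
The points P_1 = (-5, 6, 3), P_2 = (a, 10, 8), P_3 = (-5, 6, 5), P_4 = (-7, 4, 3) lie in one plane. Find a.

-1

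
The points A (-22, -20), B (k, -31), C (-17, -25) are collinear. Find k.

-11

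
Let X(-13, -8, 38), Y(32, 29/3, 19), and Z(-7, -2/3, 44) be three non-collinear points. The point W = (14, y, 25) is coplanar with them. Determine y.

5/3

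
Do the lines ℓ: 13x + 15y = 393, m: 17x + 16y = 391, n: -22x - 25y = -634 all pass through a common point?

No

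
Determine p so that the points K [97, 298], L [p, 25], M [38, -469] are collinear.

Collinearity: (L − K) must be parallel to (M − K) = (-59, -767).
Cross-multiplying the components: (p − 97)·(-767) = (-273)·(-59).
Solving gives p = 76.

76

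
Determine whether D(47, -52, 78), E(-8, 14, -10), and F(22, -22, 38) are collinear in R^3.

Yes

DE = (-55, 66, -88), DF = (-25, 30, -40).
DE × DF = (0, 0, 0).
The cross product vanishes, so the three points are collinear.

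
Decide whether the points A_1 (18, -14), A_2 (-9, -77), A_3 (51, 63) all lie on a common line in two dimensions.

Yes

A_1A_2 = (-27, -63), A_1A_3 = (33, 77).
Checking proportionality: A_1A_3 = -11/9·A_1A_2, so the vectors are parallel and the points are collinear.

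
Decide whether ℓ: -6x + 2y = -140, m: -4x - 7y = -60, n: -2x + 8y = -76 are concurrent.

Yes

The three lines meet at one point iff the augmented coefficient matrix [aᵢ bᵢ cᵢ] has rank < 3, i.e. its determinant vanishes.
Here the determinant is 0.
It vanishes, so the lines are concurrent at (22, -4).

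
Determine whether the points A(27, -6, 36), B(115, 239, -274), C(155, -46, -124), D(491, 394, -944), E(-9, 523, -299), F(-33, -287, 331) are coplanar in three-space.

Yes

The plane through A, B, C has normal n = AB × AC = (-51600, -25600, -34880) and equation n·P = -2495280.
Checking the remaining points: n·D = -2495280, n·E = -2495280, n·F = -2495280.
All equal -2495280, so all 6 points lie in one plane.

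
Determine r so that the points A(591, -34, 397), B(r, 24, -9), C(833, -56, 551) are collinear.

-47

Collinearity requires AB × AC = 0; each component is linear in r.
The y-component gives (-154)r + (-7238) = 0, so r = -47.
The remaining components then also vanish.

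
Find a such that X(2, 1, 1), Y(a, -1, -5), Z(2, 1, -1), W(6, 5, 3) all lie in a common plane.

0

The points are coplanar iff XY · (XZ × XW) = 0.
Expanding, this is linear in a: (8)a + (0) = 0.
So a = 0.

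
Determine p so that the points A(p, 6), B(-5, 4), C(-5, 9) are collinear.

The three points are collinear iff det[AB; AC] = 0.
This determinant is linear in p: (-5)p + (-25) = 0, so p = -5.

-5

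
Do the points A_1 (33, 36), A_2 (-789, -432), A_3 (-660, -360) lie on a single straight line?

No

A_1A_2 = (-822, -468), A_1A_3 = (-693, -396).
Twice the signed area of △A_1A_2A_3 is (-822)(-396) − (-468)(-693) = 1188.
The area is nonzero, so the three points are not collinear.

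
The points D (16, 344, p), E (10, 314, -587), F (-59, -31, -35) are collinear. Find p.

Direction EF = (-69, -345, 552). From the x-coordinate of D, the parameter along the line is τ = (16 − 10)/(-69) = -2/23.
Then p = (-587) + (-2/23)·(552) = -635.

-635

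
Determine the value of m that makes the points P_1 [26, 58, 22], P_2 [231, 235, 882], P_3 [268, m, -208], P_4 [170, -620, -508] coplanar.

Normal to plane P_1P_2P_4: n = (489270, 232490, -164478); plane equation n·P = 22586924.
Requiring n·P_3 = 22586924: (232490)m + (165335784) = 22586924.
So m = -614.

-614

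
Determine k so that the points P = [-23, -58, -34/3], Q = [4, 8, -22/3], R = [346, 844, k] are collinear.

Direction PQ = (27, 66, 4). From the x-coordinate of R, the parameter along the line is τ = (346 − (-23))/27 = 41/3.
Then k = (-34/3) + 41/3·(4) = 130/3.

130/3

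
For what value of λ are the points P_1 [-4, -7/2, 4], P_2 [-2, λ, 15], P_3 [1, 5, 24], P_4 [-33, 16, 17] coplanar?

3/2

The points are coplanar iff P_1P_2 · (P_1P_3 × P_1P_4) = 0.
Expanding, this is linear in λ: (-645)λ + (1935/2) = 0.
So λ = 3/2.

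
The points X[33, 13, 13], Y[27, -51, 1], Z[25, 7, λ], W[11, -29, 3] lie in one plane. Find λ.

Coplanarity ⇔ det[XY; XZ; XW] = 0.
Expanding, this is linear in λ: (1156)λ + (-12716) = 0.
So λ = 11.

11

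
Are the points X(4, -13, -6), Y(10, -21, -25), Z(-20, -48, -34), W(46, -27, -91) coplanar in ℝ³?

The four points are coplanar iff the 3×3 determinant with rows XY, XZ, XW is zero.
Rows: (6, -8, -19), (-24, -35, -28), (42, -14, -85).
Expanding along the first row: (6)(2583) − (-8)(3216) + (-19)(1806) = 6912.
Nonzero ⇒ not coplanar.

No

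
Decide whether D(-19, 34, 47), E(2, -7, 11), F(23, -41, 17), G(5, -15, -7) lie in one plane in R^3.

With D as base: DE = (21, -41, -36), DF = (42, -75, -30), DG = (24, -49, -54).
DF × DG = (2580, 1548, -258).
DE · (DF × DG) = 0.
The scalar triple product vanishes, so the four points are coplanar.

Yes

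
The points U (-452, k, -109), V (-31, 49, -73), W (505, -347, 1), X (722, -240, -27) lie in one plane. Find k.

The points are coplanar iff UV · (UW × UX) = 0.
Expanding, this is linear in k: (-31066)k + (8015028) = 0.
So k = 258.

258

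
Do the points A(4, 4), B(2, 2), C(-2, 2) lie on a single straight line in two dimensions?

No

AB = (-2, -2), AC = (-6, -2).
det[AB; AC] = (-2)(-2) − (-2)(-6) = -8.
The determinant is nonzero, so they are not collinear.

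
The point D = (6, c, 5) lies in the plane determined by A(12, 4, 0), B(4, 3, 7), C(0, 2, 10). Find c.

Coplanarity requires AB · (AC × AD) = 0.
AB = (-8, -1, 7), AC = (-12, -2, 10); the triple product is linear in c with coefficient -4 and constant term 12.
Setting it to zero: c = 3.

3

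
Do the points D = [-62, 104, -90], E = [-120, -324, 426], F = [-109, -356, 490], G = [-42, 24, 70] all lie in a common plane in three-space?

No

A normal to the plane through D, E, F is n = DE × DF = (-10880, 9388, 6564).
The plane has equation n·P = 1060152. For G: n·G = 1141752.
1141752 ≠ 1060152, so G is off the plane.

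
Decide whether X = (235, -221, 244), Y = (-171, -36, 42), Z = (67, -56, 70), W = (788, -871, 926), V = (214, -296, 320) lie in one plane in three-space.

Yes

The plane through X, Y, Z has normal n = XY × XZ = (1140, -36708, -35910) and equation n·P = -381672.
Checking the remaining points: n·W = -381672, n·V = -381672.
All equal -381672, so all 5 points lie in one plane.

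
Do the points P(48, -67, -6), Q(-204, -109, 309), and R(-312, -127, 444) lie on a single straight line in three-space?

PQ = (-252, -42, 315), PR = (-360, -60, 450).
PQ × PR = (0, 0, 0).
The cross product vanishes, so the three points are collinear.

Yes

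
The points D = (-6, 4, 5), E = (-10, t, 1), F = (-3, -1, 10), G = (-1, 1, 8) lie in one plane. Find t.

8

Normal to plane DFG: n = (0, 16, 16); plane equation n·P = 144.
Requiring n·E = 144: (16)t + (16) = 144.
So t = 8.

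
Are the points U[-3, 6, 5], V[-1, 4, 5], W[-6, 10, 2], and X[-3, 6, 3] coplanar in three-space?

No

The four points are coplanar iff the 3×3 determinant with rows UV, UW, UX is zero.
Rows: (2, -2, 0), (-3, 4, -3), (0, 0, -2).
Expanding along the first row: (2)(-8) − (-2)(6) + (0)(0) = -4.
Nonzero ⇒ not coplanar.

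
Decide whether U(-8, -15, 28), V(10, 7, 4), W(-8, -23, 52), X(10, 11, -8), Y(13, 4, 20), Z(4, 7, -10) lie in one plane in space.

Yes

The plane through U, V, W has normal n = UV × UW = (336, -432, -144) and equation n·P = -240.
Checking the remaining points: n·X = -240, n·Y = -240, n·Z = -240.
All equal -240, so all 6 points lie in one plane.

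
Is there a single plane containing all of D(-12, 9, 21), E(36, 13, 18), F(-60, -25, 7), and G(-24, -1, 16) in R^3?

The four points are coplanar iff the 3×3 determinant with rows DE, DF, DG is zero.
Rows: (48, 4, -3), (-48, -34, -14), (-12, -10, -5).
Expanding along the first row: (48)(30) − (4)(72) + (-3)(72) = 936.
Nonzero ⇒ not coplanar.

No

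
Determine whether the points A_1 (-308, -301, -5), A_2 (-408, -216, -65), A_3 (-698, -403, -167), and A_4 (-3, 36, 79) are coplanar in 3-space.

No

The four points are coplanar iff the 3×3 determinant with rows A_1A_2, A_1A_3, A_1A_4 is zero.
Rows: (-100, 85, -60), (-390, -102, -162), (305, 337, 84).
Expanding along the first row: (-100)(46026) − (85)(16650) + (-60)(-100320) = 1350.
Nonzero ⇒ not coplanar.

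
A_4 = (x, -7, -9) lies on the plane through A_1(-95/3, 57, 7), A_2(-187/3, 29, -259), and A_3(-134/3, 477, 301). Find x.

Coplanarity requires A_1A_2 · (A_1A_3 × A_1A_4) = 0.
A_1A_2 = (-92/3, -28, -266), A_1A_3 = (-13, 420, 294); the triple product is linear in x with coefficient 103488 and constant term 2690688.
Setting it to zero: x = -26.

-26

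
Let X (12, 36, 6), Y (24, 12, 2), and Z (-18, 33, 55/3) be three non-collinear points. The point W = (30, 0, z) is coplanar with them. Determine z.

0

Coplanarity requires XY · (XZ × XW) = 0.
XY = (12, -24, -4), XZ = (-30, -3, 37/3); the triple product is linear in z with coefficient -756 and constant term 0.
Setting it to zero: z = 0.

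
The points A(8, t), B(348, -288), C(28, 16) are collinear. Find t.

35

Collinearity: (A − B) must be parallel to (C − B) = (-320, 304).
Cross-multiplying the components: (t − (-288))·(-320) = (-340)·(304).
Solving gives t = 35.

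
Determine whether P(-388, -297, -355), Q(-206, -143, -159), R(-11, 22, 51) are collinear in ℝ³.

Yes

PQ = (182, 154, 196), PR = (377, 319, 406).
PQ × PR = (0, 0, 0).
The cross product vanishes, so the three points are collinear.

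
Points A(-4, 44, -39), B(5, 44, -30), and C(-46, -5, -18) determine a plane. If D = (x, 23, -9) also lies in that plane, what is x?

The plane through A, B, C has equation 441x − 567y − 441z = -9513.
Substituting D: (441)x + (-9072) = -9513, so x = -1.

-1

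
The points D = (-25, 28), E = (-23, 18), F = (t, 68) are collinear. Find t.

-33

The three points are collinear iff det[DE; DF] = 0.
This determinant is linear in t: (10)t + (330) = 0, so t = -33.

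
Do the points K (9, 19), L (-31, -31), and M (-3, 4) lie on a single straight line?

KL = (-40, -50), KM = (-12, -15).
Checking proportionality: KM = 3/10·KL, so the vectors are parallel and the points are collinear.

Yes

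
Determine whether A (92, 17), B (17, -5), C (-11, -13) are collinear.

No

AB = (-75, -22), AC = (-103, -30).
Twice the signed area of △ABC is (-75)(-30) − (-22)(-103) = -16.
The area is nonzero, so the three points are not collinear.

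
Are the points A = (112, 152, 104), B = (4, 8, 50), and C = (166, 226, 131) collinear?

No

AB = (-108, -144, -54), AC = (54, 74, 27).
AB × AC = (108, 0, -216).
The cross product is nonzero, so the points do not lie on one line.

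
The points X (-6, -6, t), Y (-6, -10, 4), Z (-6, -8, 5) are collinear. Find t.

6

Collinearity requires XY × XZ = 0; each component is linear in t.
The x-component gives (2)t + (-12) = 0, so t = 6.
The remaining components then also vanish.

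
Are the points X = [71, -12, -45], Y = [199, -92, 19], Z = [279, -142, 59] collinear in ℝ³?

XY = (128, -80, 64), XZ = (208, -130, 104).
Each component of XZ is 13/8 times the corresponding component of XY, so XZ = 13/8·XY and the points are collinear.

Yes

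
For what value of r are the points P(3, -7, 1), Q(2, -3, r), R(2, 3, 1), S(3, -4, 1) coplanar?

Normal to plane PRS: n = (0, 0, -3); plane equation n·X = -3.
Requiring n·Q = -3: (-3)r + (0) = -3.
So r = 1.

1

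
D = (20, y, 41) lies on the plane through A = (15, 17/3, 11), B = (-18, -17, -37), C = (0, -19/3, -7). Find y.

Coplanarity requires AB · (AC × AD) = 0.
AB = (-33, -68/3, -48), AC = (-15, -12, -18); the triple product is linear in y with coefficient 126 and constant term 126.
Setting it to zero: y = -1.

-1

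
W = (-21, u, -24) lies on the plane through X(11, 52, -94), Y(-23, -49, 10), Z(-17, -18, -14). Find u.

22

Coplanarity requires XY · (XZ × XW) = 0.
XY = (-34, -101, 104), XZ = (-28, -70, 80); the triple product is linear in u with coefficient -192 and constant term 4224.
Setting it to zero: u = 22.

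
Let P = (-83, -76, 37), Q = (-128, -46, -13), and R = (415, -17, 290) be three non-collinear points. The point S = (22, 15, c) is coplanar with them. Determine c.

Coplanarity requires PQ · (PR × PS) = 0.
PQ = (-45, 30, -50), PR = (498, 59, 253); the triple product is linear in c with coefficient -17595 and constant term 527850.
Setting it to zero: c = 30.

30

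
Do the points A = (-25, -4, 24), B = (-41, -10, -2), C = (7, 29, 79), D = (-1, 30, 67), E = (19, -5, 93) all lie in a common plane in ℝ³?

No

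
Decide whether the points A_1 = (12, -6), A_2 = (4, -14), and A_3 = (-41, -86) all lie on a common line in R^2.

No

A_1A_2 = (-8, -8), A_1A_3 = (-53, -80).
det[A_1A_2; A_1A_3] = (-8)(-80) − (-8)(-53) = 216.
The determinant is nonzero, so they are not collinear.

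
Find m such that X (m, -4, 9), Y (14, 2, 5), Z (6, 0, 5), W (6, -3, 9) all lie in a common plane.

2

Coplanarity ⇔ det[XY; XZ; XW] = 0.
Expanding, this is linear in m: (8)m + (-16) = 0.
So m = 2.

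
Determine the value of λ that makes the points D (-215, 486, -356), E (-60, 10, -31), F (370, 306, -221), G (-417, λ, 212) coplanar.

-362

Coplanarity ⇔ det[DE; DF; DG] = 0.
Expanding, this is linear in λ: (169200)λ + (61250400) = 0.
So λ = -362.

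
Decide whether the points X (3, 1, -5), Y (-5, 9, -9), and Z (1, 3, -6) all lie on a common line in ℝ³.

Yes

XY = (-8, 8, -4), XZ = (-2, 2, -1).
Each component of XZ is 1/4 times the corresponding component of XY, so XZ = 1/4·XY and the points are collinear.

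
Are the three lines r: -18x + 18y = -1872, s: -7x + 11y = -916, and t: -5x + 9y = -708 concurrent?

Yes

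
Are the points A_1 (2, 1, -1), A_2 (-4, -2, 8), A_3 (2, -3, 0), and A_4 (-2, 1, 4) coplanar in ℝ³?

With A_1 as base: A_1A_2 = (-6, -3, 9), A_1A_3 = (0, -4, 1), A_1A_4 = (-4, 0, 5).
A_1A_3 × A_1A_4 = (-20, -4, -16).
A_1A_2 · (A_1A_3 × A_1A_4) = -12.
Since -12 ≠ 0, the four points are not coplanar.

No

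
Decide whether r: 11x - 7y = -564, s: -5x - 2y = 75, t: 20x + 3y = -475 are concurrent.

Yes

Intersecting r and s: solving the 2×2 system gives (x, y) = (-29, 35).
Substitute into t: (20)(-29) + (3)(35) = -475.
This equals -475, so (-29, 35) lies on all three lines and they are concurrent.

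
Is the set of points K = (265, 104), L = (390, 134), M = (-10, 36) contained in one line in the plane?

KL = (125, 30), KM = (-275, -68).
If collinear, KM would be a scalar multiple of KL. But (125)·(-68) ≠ (30)·(-275) (difference -250), so they are not parallel; the points are not collinear.

No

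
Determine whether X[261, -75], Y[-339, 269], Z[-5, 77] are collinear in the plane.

No

XY = (-600, 344), XZ = (-266, 152).
If collinear, XZ would be a scalar multiple of XY. But (-600)·(152) ≠ (344)·(-266) (difference 304), so they are not parallel; the points are not collinear.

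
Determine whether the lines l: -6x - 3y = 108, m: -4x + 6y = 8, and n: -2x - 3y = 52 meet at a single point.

Yes

Lines aᵢx + bᵢy = cᵢ with pairwise distinct directions are concurrent exactly when det[aᵢ bᵢ cᵢ] = 0.
Here the determinant is 0.
It vanishes, so the lines are concurrent at (-14, -8).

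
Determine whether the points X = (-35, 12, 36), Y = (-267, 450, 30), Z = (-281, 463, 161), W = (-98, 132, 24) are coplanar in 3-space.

Yes

The four points are coplanar iff the 3×3 determinant with rows XY, XZ, XW is zero.
Rows: (-232, 438, -6), (-246, 451, 125), (-63, 120, -12).
Expanding along the first row: (-232)(-20412) − (438)(10827) + (-6)(-1107) = 0.
Zero determinant ⇒ coplanar.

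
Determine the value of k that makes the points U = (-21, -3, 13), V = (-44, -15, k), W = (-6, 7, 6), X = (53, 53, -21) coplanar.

Coplanarity ⇔ det[UV; UW; UX] = 0.
Expanding, this is linear in k: (100)k + (-2400) = 0.
So k = 24.

24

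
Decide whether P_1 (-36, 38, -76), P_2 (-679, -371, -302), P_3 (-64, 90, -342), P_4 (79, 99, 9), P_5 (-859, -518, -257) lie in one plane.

The plane through P_1, P_2, P_3 has normal n = P_1P_2 × P_1P_3 = (120546, -164710, -44888) and equation n·P = -7187148.
Checking the remaining points: n·P_4 = -7187148, n·P_5 = -6693018.
Since n·P_5 = -6693018 ≠ -7187148, P_5 is off the plane and the points are not all coplanar.

No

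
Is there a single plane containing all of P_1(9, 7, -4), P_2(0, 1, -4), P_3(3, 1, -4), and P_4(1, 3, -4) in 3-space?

Yes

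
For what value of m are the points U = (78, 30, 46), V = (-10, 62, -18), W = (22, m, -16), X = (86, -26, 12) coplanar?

The points are coplanar iff UV · (UW × UX) = 0.
Expanding, this is linear in m: (3504)m + (-77088) = 0.
So m = 22.

22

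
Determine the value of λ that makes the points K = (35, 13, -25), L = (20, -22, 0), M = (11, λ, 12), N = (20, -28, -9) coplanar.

Normal to plane KLN: n = (465, -135, 90); plane equation n·P = 12270.
Requiring n·M = 12270: (-135)λ + (6195) = 12270.
So λ = -45.

-45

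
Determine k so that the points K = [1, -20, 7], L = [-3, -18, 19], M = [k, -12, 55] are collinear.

-15

Collinearity requires KL × KM = 0; each component is linear in k.
The y-component gives (12)k + (180) = 0, so k = -15.
The remaining components then also vanish.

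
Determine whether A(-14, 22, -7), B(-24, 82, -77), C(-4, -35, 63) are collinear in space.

AB = (-10, 60, -70), AC = (10, -57, 70).
Comparing components 2 and 3: (60)(70) − (-70)(-57) = 210 ≠ 0, so AB and AC are not parallel and the points are not collinear.

No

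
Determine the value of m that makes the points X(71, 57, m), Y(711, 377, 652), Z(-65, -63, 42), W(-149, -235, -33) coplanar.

The points are coplanar iff XY · (XZ × XW) = 0.
Expanding, this is linear in m: (-96512)m + (14669824) = 0.
So m = 152.

152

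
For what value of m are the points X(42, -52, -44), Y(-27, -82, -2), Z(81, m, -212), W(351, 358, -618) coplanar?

68

Coplanarity ⇔ det[XY; XZ; XW] = 0.
Expanding, this is linear in m: (26628)m + (-1810704) = 0.
So m = 68.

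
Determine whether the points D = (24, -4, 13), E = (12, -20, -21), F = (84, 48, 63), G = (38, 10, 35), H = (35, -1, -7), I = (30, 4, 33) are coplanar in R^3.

The plane through D, E, F has normal n = DE × DF = (968, -1440, 336) and equation n·P = 33360.
Checking the remaining points: n·G = 34144, n·H = 32968, n·I = 34368.
Since n·G = 34144 ≠ 33360, G is off the plane and the points are not all coplanar.

No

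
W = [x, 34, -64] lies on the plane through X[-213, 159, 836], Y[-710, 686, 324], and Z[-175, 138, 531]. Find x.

-38

A normal to the plane is n = XY × XZ = (-171487, -171041, -9589).
W lies in the plane iff n · XW = 0.
This gives (-171487)x + (-6516506) = 0, so x = -38.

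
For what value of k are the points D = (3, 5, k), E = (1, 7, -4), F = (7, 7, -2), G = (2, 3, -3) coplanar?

-3

Coplanarity ⇔ det[DE; DF; DG] = 0.
Expanding, this is linear in k: (24)k + (72) = 0.
So k = -3.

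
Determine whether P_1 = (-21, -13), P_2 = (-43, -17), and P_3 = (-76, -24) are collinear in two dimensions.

No

P_1P_2 = (-22, -4), P_1P_3 = (-55, -11).
Twice the signed area of △P_1P_2P_3 is (-22)(-11) − (-4)(-55) = 22.
The area is nonzero, so the three points are not collinear.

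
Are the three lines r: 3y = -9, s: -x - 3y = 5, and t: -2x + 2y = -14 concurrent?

Yes

Intersecting r and s: solving the 2×2 system gives (x, y) = (4, -3).
Substitute into t: (-2)(4) + (2)(-3) = -14.
This equals -14, so (4, -3) lies on all three lines and they are concurrent.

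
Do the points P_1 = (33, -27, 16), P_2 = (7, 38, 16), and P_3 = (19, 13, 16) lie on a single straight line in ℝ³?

P_1P_2 = (-26, 65, 0), P_1P_3 = (-14, 40, 0).
Comparing components 1 and 2: (-26)(40) − (65)(-14) = -130 ≠ 0, so P_1P_2 and P_1P_3 are not parallel and the points are not collinear.

No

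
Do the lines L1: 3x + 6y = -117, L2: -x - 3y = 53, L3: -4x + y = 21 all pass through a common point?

Intersecting L1 and L2: solving the 2×2 system gives (x, y) = (-11, -14).
Substitute into L3: (-4)(-11) + (1)(-14) = 30.
But L3 requires 21 ≠ 30, so the three lines have no common point.

No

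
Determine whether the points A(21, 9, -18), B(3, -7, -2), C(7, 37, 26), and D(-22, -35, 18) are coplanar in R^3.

With A as base: AB = (-18, -16, 16), AC = (-14, 28, 44), AD = (-43, -44, 36).
AC × AD = (2944, -1388, 1820).
AB · (AC × AD) = -1664.
Since -1664 ≠ 0, the four points are not coplanar.

No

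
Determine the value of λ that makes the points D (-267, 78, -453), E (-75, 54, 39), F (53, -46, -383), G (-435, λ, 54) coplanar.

The points are coplanar iff DE · (DF × DG) = 0.
Expanding, this is linear in λ: (144000)λ + (-29376000) = 0.
So λ = 204.

204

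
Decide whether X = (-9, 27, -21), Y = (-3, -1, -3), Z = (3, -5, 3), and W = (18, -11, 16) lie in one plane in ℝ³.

Yes

A normal to the plane through X, Y, Z is n = XY × XZ = (-96, 72, 144).
The plane has equation n·P = -216. For W: n·W = -216.
Equal, so W lies in the plane and all four are coplanar.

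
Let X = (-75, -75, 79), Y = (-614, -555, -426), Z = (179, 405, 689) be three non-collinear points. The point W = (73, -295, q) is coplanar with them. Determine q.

-298

Coplanarity requires XY · (XZ × XW) = 0.
XY = (-539, -480, -505), XZ = (254, 480, 610); the triple product is linear in q with coefficient -136800 and constant term -40766400.
Setting it to zero: q = -298.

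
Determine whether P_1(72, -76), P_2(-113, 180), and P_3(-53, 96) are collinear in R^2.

No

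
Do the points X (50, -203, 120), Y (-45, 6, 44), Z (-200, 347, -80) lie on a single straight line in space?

XY = (-95, 209, -76), XZ = (-250, 550, -200).
Each component of XZ is 50/19 times the corresponding component of XY, so XZ = 50/19·XY and the points are collinear.

Yes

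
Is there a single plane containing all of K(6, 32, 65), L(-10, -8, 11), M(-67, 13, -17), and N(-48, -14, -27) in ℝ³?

A normal to the plane through K, L, M is n = KL × KM = (2254, 2630, -2616).
The plane has equation n·P = -72356. For N: n·N = -74380.
-74380 ≠ -72356, so N is off the plane.

No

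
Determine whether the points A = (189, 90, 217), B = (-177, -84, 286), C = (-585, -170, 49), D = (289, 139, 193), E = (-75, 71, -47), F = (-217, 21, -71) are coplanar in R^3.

No

The plane through A, B, C has normal n = AB × AC = (47172, -114894, -39516) and equation n·P = -9999924.
Checking the remaining points: n·D = -9964146, n·E = -9838122, n·F = -9843462.
Since n·D = -9964146 ≠ -9999924, D is off the plane and the points are not all coplanar.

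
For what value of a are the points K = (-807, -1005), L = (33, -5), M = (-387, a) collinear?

-505

The three points are collinear iff det[KL; KM] = 0.
This determinant is linear in a: (840)a + (424200) = 0, so a = -505.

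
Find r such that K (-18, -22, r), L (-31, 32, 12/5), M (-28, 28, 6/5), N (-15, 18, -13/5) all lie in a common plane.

Coplanarity ⇔ det[KL; KM; KN] = 0.
Expanding, this is linear in r: (-22)r + (-1078/5) = 0.
So r = -49/5.

-49/5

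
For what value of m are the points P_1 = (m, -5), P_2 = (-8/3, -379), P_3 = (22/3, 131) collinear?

14/3

Collinearity: (P_1 − P_2) must be parallel to (P_3 − P_2) = (10, 510).
Cross-multiplying the components: (m − (-8/3))·(510) = (374)·(10).
Solving gives m = 14/3.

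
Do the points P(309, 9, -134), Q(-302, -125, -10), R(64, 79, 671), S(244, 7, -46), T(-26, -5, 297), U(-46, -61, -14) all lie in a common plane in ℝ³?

The plane through P, Q, R has normal n = PQ × PR = (-116550, 461475, -75600) and equation n·X = -21730275.
Checking the remaining points: n·S = -21730275, n·T = -21730275, n·U = -21730275.
All equal -21730275, so all 6 points lie in one plane.

Yes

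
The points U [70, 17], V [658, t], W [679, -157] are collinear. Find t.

-151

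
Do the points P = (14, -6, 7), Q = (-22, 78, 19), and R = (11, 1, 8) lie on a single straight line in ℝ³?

Yes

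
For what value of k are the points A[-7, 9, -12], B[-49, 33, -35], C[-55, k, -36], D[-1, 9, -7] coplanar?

41

Normal to plane ABD: n = (120, 72, -144); plane equation n·P = 1536.
Requiring n·C = 1536: (72)k + (-1416) = 1536.
So k = 41.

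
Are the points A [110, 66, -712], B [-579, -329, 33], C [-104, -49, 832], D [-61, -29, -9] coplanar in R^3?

A normal to the plane through A, B, C is n = AB × AC = (-524205, 904386, -5295).
The plane has equation n·P = 5796966. For D: n·D = 5796966.
Equal, so D lies in the plane and all four are coplanar.

Yes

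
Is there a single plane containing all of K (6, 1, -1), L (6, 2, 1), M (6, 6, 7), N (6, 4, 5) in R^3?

Yes

The four points are coplanar iff the 3×3 determinant with rows KL, KM, KN is zero.
Rows: (0, 1, 2), (0, 5, 8), (0, 3, 6).
Expanding along the first row: (0)(6) − (1)(0) + (2)(0) = 0.
Zero determinant ⇒ coplanar.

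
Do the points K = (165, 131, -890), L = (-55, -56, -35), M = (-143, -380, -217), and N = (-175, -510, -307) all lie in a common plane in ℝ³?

The four points are coplanar iff the 3×3 determinant with rows KL, KM, KN is zero.
Rows: (-220, -187, 855), (-308, -511, 673), (-340, -641, 583).
Expanding along the first row: (-220)(133480) − (-187)(49256) + (855)(23688) = 98512.
Nonzero ⇒ not coplanar.

No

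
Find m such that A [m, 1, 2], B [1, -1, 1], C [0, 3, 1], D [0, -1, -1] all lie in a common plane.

1

Coplanarity ⇔ det[AB; AC; AD] = 0.
Expanding, this is linear in m: (8)m + (-8) = 0.
So m = 1.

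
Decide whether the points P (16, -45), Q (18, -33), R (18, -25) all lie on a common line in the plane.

No

PQ = (2, 12), PR = (2, 20).
Twice the signed area of △PQR is (2)(20) − (12)(2) = 16.
The area is nonzero, so the three points are not collinear.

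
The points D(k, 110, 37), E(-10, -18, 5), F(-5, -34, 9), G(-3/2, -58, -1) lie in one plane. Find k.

-34

The points are coplanar iff DE · (DF × DG) = 0.
Expanding, this is linear in k: (-256)k + (-8704) = 0.
So k = -34.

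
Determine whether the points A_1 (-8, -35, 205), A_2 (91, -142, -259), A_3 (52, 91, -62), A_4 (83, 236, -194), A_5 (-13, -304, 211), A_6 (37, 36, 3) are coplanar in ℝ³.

The plane through A_1, A_2, A_3 has normal n = A_1A_2 × A_1A_3 = (87033, -1407, 18894) and equation n·P = 3226251.
Checking the remaining points: n·A_4 = 3226251, n·A_5 = 3282933, n·A_6 = 3226251.
Since n·A_5 = 3282933 ≠ 3226251, A_5 is off the plane and the points are not all coplanar.

No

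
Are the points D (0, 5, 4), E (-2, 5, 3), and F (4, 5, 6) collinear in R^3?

Yes

DE = (-2, 0, -1), DF = (4, 0, 2).
Each component of DF is -2 times the corresponding component of DE, so DF = -2·DE and the points are collinear.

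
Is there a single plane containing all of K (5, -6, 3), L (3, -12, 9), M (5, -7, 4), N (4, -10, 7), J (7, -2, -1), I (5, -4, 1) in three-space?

Yes

The plane through K, L, M has normal n = KL × KM = (0, 2, 2) and equation n·P = -6.
Checking the remaining points: n·N = -6, n·J = -6, n·I = -6.
All equal -6, so all 6 points lie in one plane.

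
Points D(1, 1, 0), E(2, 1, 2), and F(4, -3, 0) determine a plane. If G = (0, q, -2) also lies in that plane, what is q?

1

The plane through D, E, F has equation 8x + 6y − 4z = 14.
Substituting G: (6)q + (8) = 14, so q = 1.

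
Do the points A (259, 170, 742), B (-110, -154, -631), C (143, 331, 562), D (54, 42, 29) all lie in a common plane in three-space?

Yes

With A as base: AB = (-369, -324, -1373), AC = (-116, 161, -180), AD = (-205, -128, -713).
AC × AD = (-137833, -45808, 47853).
AB · (AC × AD) = 0.
The scalar triple product vanishes, so the four points are coplanar.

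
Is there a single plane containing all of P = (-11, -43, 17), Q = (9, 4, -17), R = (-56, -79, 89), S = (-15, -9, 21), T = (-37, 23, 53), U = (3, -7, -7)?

Yes

The plane through P, Q, R has normal n = PQ × PR = (2160, 90, 1395) and equation n·X = -3915.
Checking the remaining points: n·S = -3915, n·T = -3915, n·U = -3915.
All equal -3915, so all 6 points lie in one plane.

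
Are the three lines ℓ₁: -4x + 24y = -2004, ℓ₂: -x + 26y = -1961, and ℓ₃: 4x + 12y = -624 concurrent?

Lines aᵢx + bᵢy = cᵢ with pairwise distinct directions are concurrent exactly when det[aᵢ bᵢ cᵢ] = 0.
Here the determinant is 0.
It vanishes, so the lines are concurrent at (63, -73).

Yes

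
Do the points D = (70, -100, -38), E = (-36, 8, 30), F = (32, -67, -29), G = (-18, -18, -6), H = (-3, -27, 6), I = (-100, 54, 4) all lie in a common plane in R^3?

The plane through D, E, F has normal n = DE × DF = (-1272, -1630, 606) and equation n·P = 50932.
Checking the remaining points: n·G = 48600, n·H = 51462, n·I = 41604.
Since n·G = 48600 ≠ 50932, G is off the plane and the points are not all coplanar.

No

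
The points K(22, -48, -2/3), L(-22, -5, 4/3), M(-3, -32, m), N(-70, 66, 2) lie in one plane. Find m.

Normal to plane KLN: n = (-340/3, -200/3, -1060); plane equation n·P = 4240/3.
Requiring n·M = 4240/3: (-1060)m + (7420/3) = 4240/3.
So m = 1.

1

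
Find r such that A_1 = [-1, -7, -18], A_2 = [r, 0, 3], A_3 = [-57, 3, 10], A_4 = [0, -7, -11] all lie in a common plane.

-40

The points are coplanar iff A_1A_2 · (A_1A_3 × A_1A_4) = 0.
Expanding, this is linear in r: (70)r + (2800) = 0.
So r = -40.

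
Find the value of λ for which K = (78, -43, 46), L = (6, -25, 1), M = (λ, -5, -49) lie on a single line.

-74

Direction KL = (-72, 18, -45). From the y-coordinate of M, the parameter along the line is τ = (-5 − (-43))/18 = 19/9.
Then λ = 78 + 19/9·(-72) = -74.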